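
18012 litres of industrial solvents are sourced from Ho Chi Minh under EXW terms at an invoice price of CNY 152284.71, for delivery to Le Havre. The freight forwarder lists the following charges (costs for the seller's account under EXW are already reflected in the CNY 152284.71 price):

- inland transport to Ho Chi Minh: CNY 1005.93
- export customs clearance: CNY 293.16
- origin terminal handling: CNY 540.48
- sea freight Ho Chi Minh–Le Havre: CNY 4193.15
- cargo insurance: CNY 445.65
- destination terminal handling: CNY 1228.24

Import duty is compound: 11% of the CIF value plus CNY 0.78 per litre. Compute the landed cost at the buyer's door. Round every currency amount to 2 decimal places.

Total landed cost: CNY 191504.62

EXW: the seller makes goods available at their premises; the buyer bears all onward costs.
CIF value = EXW price + inland to port + export clearance + origin terminal + freight + insurance = 152284.71 + 1005.93 + 293.16 + 540.48 + 4193.15 + 445.65 = 158763.08
Ad valorem component: 158763.08 × 11% = 17463.94
Specific component: 18012 × 0.78 = 14049.36
Import duty = 17463.94 + 14049.36 = 31513.30
Buyer bears: inland to port 1005.93 + export clearance 293.16 + origin terminal 540.48 + freight 4193.15 + insurance 445.65 + destination terminal 1228.24 + duty 31513.30 = 39219.91
Landed cost = invoice 152284.71 + 39219.91 = 191504.62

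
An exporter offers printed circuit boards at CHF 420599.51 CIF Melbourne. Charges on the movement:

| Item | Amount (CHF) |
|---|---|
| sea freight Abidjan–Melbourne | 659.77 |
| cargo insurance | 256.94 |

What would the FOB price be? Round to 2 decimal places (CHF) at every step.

FOB price: CHF 419682.80

From CIF to FOB, the seller no longer bears: freight, insurance.
FOB price = 420599.51 − 659.77 − 256.94 = 419682.80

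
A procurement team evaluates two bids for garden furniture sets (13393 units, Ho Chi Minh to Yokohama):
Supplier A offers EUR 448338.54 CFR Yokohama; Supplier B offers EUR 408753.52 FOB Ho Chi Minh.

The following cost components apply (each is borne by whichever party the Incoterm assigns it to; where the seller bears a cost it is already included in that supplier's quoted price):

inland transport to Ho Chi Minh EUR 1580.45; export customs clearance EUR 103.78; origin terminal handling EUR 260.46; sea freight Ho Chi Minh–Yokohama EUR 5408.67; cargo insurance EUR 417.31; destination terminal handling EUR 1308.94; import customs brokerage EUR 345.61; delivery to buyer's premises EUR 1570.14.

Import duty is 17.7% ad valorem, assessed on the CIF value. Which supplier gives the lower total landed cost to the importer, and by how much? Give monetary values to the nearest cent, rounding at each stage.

Supplier A (CFR):
CIF value = CFR price + insurance = 448338.54 + 417.31 = 448755.85
Import duty = 448755.85 × 17.7% = 79429.79
Buyer bears (A): 417.31 + 1308.94 + 345.61 + 1570.14 = 3642.00
Landed cost (A) = invoice 448338.54 + 3642.00 + duty 79429.79 = 531410.33
Supplier B (FOB):
CIF value = FOB price + freight + insurance = 408753.52 + 5408.67 + 417.31 = 414579.50
Import duty = 414579.50 × 17.7% = 73380.57
Buyer bears (B): 5408.67 + 417.31 + 1308.94 + 345.61 + 1570.14 = 9050.67
Landed cost (B) = invoice 408753.52 + 9050.67 + duty 73380.57 = 491184.76
Difference = |531410.33 − 491184.76| = 40225.57

Supplier B is cheaper by EUR 40225.57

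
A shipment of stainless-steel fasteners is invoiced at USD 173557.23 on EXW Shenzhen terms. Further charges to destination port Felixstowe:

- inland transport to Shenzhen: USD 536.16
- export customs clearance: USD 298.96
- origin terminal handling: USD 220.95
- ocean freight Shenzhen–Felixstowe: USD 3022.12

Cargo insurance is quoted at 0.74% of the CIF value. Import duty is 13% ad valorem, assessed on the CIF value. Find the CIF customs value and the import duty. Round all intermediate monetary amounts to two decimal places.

Let C be the CIF value. C = EXW price + pre-shipment costs + freight + 0.74% × C
C − 0.74% × C = 173557.23 + 536.16 + 298.96 + 220.95 + 3022.12
0.9926 × C = 177635.42
C = 177635.42 / 0.9926 = 178959.72
Insurance premium = 0.74% × 178959.72 = 1324.30
Import duty = 178959.72 × 13% = 23264.76

CIF value: USD 178959.72; import duty: USD 23264.76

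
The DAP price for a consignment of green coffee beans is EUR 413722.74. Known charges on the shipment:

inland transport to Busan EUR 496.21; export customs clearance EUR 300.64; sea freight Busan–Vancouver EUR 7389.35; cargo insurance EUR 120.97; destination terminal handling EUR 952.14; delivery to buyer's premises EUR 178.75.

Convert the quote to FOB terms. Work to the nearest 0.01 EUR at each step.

Not relevant to the conversion: export clearance, inland to port — on the seller under both DAP and FOB; already in the DAP price and stays in the FOB price.
From DAP to FOB, the seller no longer bears: freight, insurance, destination terminal, delivery.
FOB price = 413722.74 − 7389.35 − 120.97 − 952.14 − 178.75 = 405081.53

FOB price: EUR 405081.53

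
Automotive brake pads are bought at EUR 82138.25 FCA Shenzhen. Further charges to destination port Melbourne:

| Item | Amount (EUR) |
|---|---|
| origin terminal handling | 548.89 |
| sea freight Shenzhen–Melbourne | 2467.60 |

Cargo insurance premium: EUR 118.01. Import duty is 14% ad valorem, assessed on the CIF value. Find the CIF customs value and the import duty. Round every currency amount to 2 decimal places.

CIF = FCA price + pre-shipment costs + freight + insurance
CIF = 82138.25 + 548.89 + 2467.60 + 118.01 = 85272.75
Import duty = 85272.75 × 14% = 11938.19

CIF value: EUR 85272.75; import duty: EUR 11938.19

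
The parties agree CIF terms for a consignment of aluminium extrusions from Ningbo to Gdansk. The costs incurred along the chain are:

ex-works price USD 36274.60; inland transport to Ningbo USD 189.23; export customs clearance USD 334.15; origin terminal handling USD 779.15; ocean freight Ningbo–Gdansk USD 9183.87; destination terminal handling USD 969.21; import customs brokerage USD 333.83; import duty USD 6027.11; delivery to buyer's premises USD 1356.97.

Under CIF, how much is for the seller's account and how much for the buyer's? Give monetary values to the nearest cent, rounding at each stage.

CIF: the seller pays costs through ocean freight and marine insurance to the destination port.
Seller's account: goods 36274.60 + inland to port 189.23 + export clearance 334.15 + origin terminal 779.15 + freight 9183.87 = 46761.00
Buyer's account: destination terminal 969.21 + brokerage 333.83 + duty 6027.11 + delivery 1356.97 = 8687.12

Seller: USD 46761.00; buyer: USD 8687.12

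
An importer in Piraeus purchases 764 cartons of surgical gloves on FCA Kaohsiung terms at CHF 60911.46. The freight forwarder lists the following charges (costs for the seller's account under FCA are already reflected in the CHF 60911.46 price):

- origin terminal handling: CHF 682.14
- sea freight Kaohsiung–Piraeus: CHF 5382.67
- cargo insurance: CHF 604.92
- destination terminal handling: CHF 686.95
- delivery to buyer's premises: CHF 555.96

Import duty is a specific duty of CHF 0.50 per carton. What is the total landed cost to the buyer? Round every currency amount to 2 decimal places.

Total landed cost: CHF 69206.10

FCA: the seller delivers export-cleared goods to the carrier; the buyer bears costs from that point.
CIF value = FCA price + origin terminal + freight + insurance = 60911.46 + 682.14 + 5382.67 + 604.92 = 67581.19
Import duty = 764 × 0.50 = 382.00
Buyer bears: origin terminal 682.14 + freight 5382.67 + insurance 604.92 + destination terminal 686.95 + delivery 555.96 + duty 382.00 = 8294.64
Landed cost = invoice 60911.46 + 8294.64 = 69206.10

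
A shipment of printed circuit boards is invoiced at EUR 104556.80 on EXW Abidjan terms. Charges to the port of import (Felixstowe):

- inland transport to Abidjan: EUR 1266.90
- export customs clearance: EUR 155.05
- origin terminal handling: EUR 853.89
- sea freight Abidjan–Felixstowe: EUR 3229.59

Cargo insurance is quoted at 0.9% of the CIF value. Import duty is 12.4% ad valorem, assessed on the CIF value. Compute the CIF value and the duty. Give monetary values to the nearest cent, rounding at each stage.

Let C be the CIF value. C = EXW price + pre-shipment costs + freight + 0.9% × C
C − 0.9% × C = 104556.80 + 1266.90 + 155.05 + 853.89 + 3229.59
0.991 × C = 110062.23
C = 110062.23 / 0.991 = 111061.79
Insurance premium = 0.9% × 111061.79 = 999.56
Import duty = 111061.79 × 12.4% = 13771.66

CIF value: EUR 111061.79; import duty: EUR 13771.66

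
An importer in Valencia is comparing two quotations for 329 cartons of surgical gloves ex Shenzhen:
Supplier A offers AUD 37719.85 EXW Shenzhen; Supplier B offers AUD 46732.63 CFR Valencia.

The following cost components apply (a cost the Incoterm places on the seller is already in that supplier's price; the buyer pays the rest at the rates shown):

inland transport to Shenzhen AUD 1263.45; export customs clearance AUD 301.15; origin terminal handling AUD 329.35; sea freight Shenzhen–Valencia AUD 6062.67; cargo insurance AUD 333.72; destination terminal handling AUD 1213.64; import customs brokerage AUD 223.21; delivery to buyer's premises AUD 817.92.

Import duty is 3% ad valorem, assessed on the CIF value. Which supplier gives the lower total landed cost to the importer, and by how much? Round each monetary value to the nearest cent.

Supplier A (EXW):
CIF value = EXW price + inland to port + export clearance + origin terminal + freight + insurance = 37719.85 + 1263.45 + 301.15 + 329.35 + 6062.67 + 333.72 = 46010.19
Import duty = 46010.19 × 3% = 1380.31
Buyer bears (A): 1263.45 + 301.15 + 329.35 + 6062.67 + 333.72 + 1213.64 + 223.21 + 817.92 = 10545.11
Landed cost (A) = invoice 37719.85 + 10545.11 + duty 1380.31 = 49645.27
Supplier B (CFR):
CIF value = CFR price + insurance = 46732.63 + 333.72 = 47066.35
Import duty = 47066.35 × 3% = 1411.99
Buyer bears (B): 333.72 + 1213.64 + 223.21 + 817.92 = 2588.49
Landed cost (B) = invoice 46732.63 + 2588.49 + duty 1411.99 = 50733.11
Difference = |49645.27 − 50733.11| = 1087.84

Supplier A is cheaper by AUD 1087.84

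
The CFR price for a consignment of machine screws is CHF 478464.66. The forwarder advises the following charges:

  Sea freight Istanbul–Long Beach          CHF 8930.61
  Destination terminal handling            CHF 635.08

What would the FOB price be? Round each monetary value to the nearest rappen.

FOB price: CHF 469534.05

Not relevant to the conversion: destination terminal — on the buyer under both terms; not part of either seller's price.
From CFR to FOB, the seller no longer bears: freight.
FOB price = 478464.66 − 8930.61 = 469534.05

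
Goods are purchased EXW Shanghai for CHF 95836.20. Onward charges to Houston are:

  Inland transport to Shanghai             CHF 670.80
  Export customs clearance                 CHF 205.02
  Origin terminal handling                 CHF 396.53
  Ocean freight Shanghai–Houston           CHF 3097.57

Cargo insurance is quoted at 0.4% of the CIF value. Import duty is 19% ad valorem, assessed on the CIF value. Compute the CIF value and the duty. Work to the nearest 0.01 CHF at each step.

Let C be the CIF value. C = EXW price + pre-shipment costs + freight + 0.4% × C
C − 0.4% × C = 95836.20 + 670.80 + 205.02 + 396.53 + 3097.57
0.996 × C = 100206.12
C = 100206.12 / 0.996 = 100608.55
Insurance premium = 0.4% × 100608.55 = 402.43
Import duty = 100608.55 × 19% = 19115.62

CIF value: CHF 100608.55; import duty: CHF 19115.62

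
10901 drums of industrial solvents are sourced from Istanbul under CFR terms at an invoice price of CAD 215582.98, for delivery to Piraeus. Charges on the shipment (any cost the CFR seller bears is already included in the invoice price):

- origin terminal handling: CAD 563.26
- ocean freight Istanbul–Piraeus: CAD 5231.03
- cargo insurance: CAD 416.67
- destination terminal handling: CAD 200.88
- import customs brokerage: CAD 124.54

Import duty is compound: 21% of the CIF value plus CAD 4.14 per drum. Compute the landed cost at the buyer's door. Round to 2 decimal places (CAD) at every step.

Total landed cost: CAD 306815.14

CFR: the seller pays costs through ocean freight to the destination port, but not insurance.
Already in the invoice (seller's account under CFR): origin terminal, freight — exclude.
CIF value = CFR price + insurance = 215582.98 + 416.67 = 215999.65
Ad valorem component: 215999.65 × 21% = 45359.93
Specific component: 10901 × 4.14 = 45130.14
Import duty = 45359.93 + 45130.14 = 90490.07
Buyer bears: insurance 416.67 + destination terminal 200.88 + brokerage 124.54 + duty 90490.07 = 91232.16
Landed cost = invoice 215582.98 + 91232.16 = 306815.14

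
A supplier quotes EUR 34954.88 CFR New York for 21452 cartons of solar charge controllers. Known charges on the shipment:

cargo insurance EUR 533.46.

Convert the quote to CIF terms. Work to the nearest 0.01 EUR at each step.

From CFR to CIF, the seller additionally bears: insurance.
CIF price = 34954.88 + 533.46 = 35488.34

CIF price: EUR 35488.34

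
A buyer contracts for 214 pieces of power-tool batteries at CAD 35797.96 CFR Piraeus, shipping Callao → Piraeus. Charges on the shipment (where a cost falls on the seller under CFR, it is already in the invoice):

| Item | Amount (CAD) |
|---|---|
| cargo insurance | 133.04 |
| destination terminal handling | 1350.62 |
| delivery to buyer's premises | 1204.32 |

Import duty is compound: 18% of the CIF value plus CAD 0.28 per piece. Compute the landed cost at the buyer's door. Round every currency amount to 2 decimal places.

CFR: the seller pays costs through ocean freight to the destination port, but not insurance.
CIF value = CFR price + insurance = 35797.96 + 133.04 = 35931.00
Ad valorem component: 35931.00 × 18% = 6467.58
Specific component: 214 × 0.28 = 59.92
Import duty = 6467.58 + 59.92 = 6527.50
Buyer bears: insurance 133.04 + destination terminal 1350.62 + delivery 1204.32 + duty 6527.50 = 9215.48
Landed cost = invoice 35797.96 + 9215.48 = 45013.44

Total landed cost: CAD 45013.44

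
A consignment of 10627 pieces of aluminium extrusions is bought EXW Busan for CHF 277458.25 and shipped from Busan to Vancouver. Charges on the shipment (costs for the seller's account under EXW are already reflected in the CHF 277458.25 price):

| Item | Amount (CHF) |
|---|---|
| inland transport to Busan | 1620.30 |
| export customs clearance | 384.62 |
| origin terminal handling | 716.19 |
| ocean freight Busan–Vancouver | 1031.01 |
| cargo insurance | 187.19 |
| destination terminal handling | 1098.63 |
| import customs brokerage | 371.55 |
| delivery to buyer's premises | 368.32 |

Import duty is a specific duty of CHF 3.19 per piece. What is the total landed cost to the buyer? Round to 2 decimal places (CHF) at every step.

EXW: the seller makes goods available at their premises; the buyer bears all onward costs.
CIF value = EXW price + inland to port + export clearance + origin terminal + freight + insurance = 277458.25 + 1620.30 + 384.62 + 716.19 + 1031.01 + 187.19 = 281397.56
Import duty = 10627 × 3.19 = 33900.13
Buyer bears: inland to port 1620.30 + export clearance 384.62 + origin terminal 716.19 + freight 1031.01 + insurance 187.19 + destination terminal 1098.63 + brokerage 371.55 + delivery 368.32 + duty 33900.13 = 39677.94
Landed cost = invoice 277458.25 + 39677.94 = 317136.19

Total landed cost: CHF 317136.19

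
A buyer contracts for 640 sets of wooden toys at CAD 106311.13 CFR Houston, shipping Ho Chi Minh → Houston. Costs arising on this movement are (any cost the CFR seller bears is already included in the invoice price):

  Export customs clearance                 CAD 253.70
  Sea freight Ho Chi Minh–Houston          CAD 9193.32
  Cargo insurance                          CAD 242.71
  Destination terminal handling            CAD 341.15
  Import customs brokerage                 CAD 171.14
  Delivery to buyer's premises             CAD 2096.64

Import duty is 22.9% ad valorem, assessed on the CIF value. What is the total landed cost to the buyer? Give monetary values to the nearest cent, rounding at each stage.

CFR: the seller pays costs through ocean freight to the destination port, but not insurance.
Already in the invoice (seller's account under CFR): export clearance, freight — exclude.
CIF value = CFR price + insurance = 106311.13 + 242.71 = 106553.84
Import duty = 106553.84 × 22.9% = 24400.83
Buyer bears: insurance 242.71 + destination terminal 341.15 + brokerage 171.14 + delivery 2096.64 + duty 24400.83 = 27252.47
Landed cost = invoice 106311.13 + 27252.47 = 133563.60

Total landed cost: CAD 133563.60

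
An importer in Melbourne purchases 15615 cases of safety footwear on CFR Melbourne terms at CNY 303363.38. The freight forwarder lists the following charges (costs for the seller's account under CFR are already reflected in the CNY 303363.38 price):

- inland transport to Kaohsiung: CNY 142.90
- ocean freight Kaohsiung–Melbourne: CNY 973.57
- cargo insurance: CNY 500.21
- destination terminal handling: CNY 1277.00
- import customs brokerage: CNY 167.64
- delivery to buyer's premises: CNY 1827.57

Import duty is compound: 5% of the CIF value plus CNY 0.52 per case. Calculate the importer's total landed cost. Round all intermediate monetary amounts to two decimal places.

CFR: the seller pays costs through ocean freight to the destination port, but not insurance.
Already in the invoice (seller's account under CFR): inland to port, freight — exclude.
CIF value = CFR price + insurance = 303363.38 + 500.21 = 303863.59
Ad valorem component: 303863.59 × 5% = 15193.18
Specific component: 15615 × 0.52 = 8119.80
Import duty = 15193.18 + 8119.80 = 23312.98
Buyer bears: insurance 500.21 + destination terminal 1277.00 + brokerage 167.64 + delivery 1827.57 + duty 23312.98 = 27085.40
Landed cost = invoice 303363.38 + 27085.40 = 330448.78

Total landed cost: CNY 330448.78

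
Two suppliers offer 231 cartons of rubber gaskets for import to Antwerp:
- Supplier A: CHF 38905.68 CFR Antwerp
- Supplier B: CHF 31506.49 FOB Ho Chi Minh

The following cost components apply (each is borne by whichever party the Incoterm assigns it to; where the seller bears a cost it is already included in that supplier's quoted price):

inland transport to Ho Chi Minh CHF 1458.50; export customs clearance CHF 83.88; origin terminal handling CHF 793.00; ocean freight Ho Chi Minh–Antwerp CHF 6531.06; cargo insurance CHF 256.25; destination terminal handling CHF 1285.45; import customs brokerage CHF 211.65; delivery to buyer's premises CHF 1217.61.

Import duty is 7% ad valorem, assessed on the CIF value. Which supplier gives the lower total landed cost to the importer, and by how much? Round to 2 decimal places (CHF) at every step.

Supplier B is cheaper by CHF 928.90

Supplier A (CFR):
CIF value = CFR price + insurance = 38905.68 + 256.25 = 39161.93
Import duty = 39161.93 × 7% = 2741.34
Buyer bears (A): 256.25 + 1285.45 + 211.65 + 1217.61 = 2970.96
Landed cost (A) = invoice 38905.68 + 2970.96 + duty 2741.34 = 44617.98
Supplier B (FOB):
CIF value = FOB price + freight + insurance = 31506.49 + 6531.06 + 256.25 = 38293.80
Import duty = 38293.80 × 7% = 2680.57
Buyer bears (B): 6531.06 + 256.25 + 1285.45 + 211.65 + 1217.61 = 9502.02
Landed cost (B) = invoice 31506.49 + 9502.02 + duty 2680.57 = 43689.08
Difference = |44617.98 − 43689.08| = 928.90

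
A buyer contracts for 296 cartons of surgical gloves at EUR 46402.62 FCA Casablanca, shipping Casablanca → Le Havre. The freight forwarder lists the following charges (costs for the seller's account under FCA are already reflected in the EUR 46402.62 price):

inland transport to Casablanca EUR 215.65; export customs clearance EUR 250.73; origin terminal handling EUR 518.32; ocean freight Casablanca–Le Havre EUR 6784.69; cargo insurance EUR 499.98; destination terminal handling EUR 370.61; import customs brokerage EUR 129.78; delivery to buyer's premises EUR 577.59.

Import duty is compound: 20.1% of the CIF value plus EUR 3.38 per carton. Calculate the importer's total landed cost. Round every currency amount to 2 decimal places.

Total landed cost: EUR 67179.40

FCA: the seller delivers export-cleared goods to the carrier; the buyer bears costs from that point.
Already in the invoice (seller's account under FCA): inland to port, export clearance — exclude.
CIF value = FCA price + origin terminal + freight + insurance = 46402.62 + 518.32 + 6784.69 + 499.98 = 54205.61
Ad valorem component: 54205.61 × 20.1% = 10895.33
Specific component: 296 × 3.38 = 1000.48
Import duty = 10895.33 + 1000.48 = 11895.81
Buyer bears: origin terminal 518.32 + freight 6784.69 + insurance 499.98 + destination terminal 370.61 + brokerage 129.78 + delivery 577.59 + duty 11895.81 = 20776.78
Landed cost = invoice 46402.62 + 20776.78 = 67179.40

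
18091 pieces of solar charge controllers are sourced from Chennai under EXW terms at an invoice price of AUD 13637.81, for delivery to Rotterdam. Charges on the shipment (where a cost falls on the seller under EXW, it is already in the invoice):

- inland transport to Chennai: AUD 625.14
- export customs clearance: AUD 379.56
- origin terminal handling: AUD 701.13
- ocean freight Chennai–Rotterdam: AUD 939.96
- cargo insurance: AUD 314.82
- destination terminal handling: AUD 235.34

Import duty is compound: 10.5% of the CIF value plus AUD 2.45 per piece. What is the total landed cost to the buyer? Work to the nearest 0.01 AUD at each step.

EXW: the seller makes goods available at their premises; the buyer bears all onward costs.
CIF value = EXW price + inland to port + export clearance + origin terminal + freight + insurance = 13637.81 + 625.14 + 379.56 + 701.13 + 939.96 + 314.82 = 16598.42
Ad valorem component: 16598.42 × 10.5% = 1742.83
Specific component: 18091 × 2.45 = 44322.95
Import duty = 1742.83 + 44322.95 = 46065.78
Buyer bears: inland to port 625.14 + export clearance 379.56 + origin terminal 701.13 + freight 939.96 + insurance 314.82 + destination terminal 235.34 + duty 46065.78 = 49261.73
Landed cost = invoice 13637.81 + 49261.73 = 62899.54

Total landed cost: AUD 62899.54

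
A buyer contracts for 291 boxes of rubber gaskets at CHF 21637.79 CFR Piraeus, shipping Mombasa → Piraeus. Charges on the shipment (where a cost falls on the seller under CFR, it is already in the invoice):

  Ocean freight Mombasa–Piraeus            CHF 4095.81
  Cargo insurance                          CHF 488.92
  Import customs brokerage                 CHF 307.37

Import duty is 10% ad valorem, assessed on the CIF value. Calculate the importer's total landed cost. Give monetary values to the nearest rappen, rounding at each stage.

Total landed cost: CHF 24646.75

CFR: the seller pays costs through ocean freight to the destination port, but not insurance.
Already in the invoice (seller's account under CFR): freight — exclude.
CIF value = CFR price + insurance = 21637.79 + 488.92 = 22126.71
Import duty = 22126.71 × 10% = 2212.67
Buyer bears: insurance 488.92 + brokerage 307.37 + duty 2212.67 = 3008.96
Landed cost = invoice 21637.79 + 3008.96 = 24646.75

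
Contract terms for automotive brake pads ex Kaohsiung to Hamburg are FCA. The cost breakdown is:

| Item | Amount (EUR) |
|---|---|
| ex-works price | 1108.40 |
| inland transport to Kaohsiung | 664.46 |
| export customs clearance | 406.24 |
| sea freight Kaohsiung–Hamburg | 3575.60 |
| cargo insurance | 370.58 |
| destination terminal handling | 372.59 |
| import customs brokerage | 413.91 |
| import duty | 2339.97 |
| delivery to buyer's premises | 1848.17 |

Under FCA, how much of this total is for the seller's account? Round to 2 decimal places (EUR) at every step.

Seller's account: EUR 2179.10

FCA: the seller delivers export-cleared goods to the carrier; the buyer bears costs from that point.
Seller's account: goods 1108.40 + inland to port 664.46 + export clearance 406.24 = 2179.10
Buyer's account: freight 3575.60 + insurance 370.58 + destination terminal 372.59 + brokerage 413.91 + duty 2339.97 + delivery 1848.17 = 8920.82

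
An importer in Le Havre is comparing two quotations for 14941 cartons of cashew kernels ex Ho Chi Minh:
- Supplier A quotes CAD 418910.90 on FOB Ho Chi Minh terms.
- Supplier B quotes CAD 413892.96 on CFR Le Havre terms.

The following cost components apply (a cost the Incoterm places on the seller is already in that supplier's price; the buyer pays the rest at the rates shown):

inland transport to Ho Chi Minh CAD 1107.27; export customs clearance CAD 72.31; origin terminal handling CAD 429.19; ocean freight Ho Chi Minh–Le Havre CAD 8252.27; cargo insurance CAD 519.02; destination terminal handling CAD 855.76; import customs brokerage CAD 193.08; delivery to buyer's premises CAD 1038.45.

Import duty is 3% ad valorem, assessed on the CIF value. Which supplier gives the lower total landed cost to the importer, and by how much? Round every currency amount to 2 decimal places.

Supplier B is cheaper by CAD 13668.32

Supplier A (FOB):
CIF value = FOB price + freight + insurance = 418910.90 + 8252.27 + 519.02 = 427682.19
Import duty = 427682.19 × 3% = 12830.47
Buyer bears (A): 8252.27 + 519.02 + 855.76 + 193.08 + 1038.45 = 10858.58
Landed cost (A) = invoice 418910.90 + 10858.58 + duty 12830.47 = 442599.95
Supplier B (CFR):
CIF value = CFR price + insurance = 413892.96 + 519.02 = 414411.98
Import duty = 414411.98 × 3% = 12432.36
Buyer bears (B): 519.02 + 855.76 + 193.08 + 1038.45 = 2606.31
Landed cost (B) = invoice 413892.96 + 2606.31 + duty 12432.36 = 428931.63
Difference = |442599.95 − 428931.63| = 13668.32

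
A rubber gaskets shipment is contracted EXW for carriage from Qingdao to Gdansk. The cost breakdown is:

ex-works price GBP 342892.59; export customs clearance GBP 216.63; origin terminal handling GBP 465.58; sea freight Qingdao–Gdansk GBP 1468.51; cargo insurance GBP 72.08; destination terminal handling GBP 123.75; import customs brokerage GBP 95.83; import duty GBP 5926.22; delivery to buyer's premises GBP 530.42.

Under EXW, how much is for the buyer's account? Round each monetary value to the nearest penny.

Buyer's account: GBP 8899.02

EXW: the seller makes goods available at their premises; the buyer bears all onward costs.
Seller's account: goods 342892.59 = 342892.59
Buyer's account: export clearance 216.63 + origin terminal 465.58 + freight 1468.51 + insurance 72.08 + destination terminal 123.75 + brokerage 95.83 + duty 5926.22 + delivery 530.42 = 8899.02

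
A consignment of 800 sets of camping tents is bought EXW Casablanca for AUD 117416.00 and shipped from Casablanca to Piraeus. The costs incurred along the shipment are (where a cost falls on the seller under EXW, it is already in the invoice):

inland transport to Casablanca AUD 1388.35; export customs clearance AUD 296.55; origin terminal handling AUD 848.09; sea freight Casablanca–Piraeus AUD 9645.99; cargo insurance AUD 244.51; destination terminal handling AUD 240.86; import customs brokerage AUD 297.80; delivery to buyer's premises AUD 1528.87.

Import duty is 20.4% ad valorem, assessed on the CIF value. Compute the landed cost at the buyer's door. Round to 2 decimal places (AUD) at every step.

EXW: the seller makes goods available at their premises; the buyer bears all onward costs.
CIF value = EXW price + inland to port + export clearance + origin terminal + freight + insurance = 117416.00 + 1388.35 + 296.55 + 848.09 + 9645.99 + 244.51 = 129839.49
Import duty = 129839.49 × 20.4% = 26487.26
Buyer bears: inland to port 1388.35 + export clearance 296.55 + origin terminal 848.09 + freight 9645.99 + insurance 244.51 + destination terminal 240.86 + brokerage 297.80 + delivery 1528.87 + duty 26487.26 = 40978.28
Landed cost = invoice 117416.00 + 40978.28 = 158394.28

Total landed cost: AUD 158394.28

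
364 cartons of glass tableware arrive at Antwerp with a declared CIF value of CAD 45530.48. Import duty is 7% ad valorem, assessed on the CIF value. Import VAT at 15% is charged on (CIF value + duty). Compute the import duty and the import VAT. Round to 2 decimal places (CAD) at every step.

Import duty: CAD 3187.13; import VAT: CAD 7307.64

Import duty = 45530.48 × 7% = 3187.13
VAT base = CIF + duty = 45530.48 + 3187.13 = 48717.61
Import VAT = 48717.61 × 15% = 7307.64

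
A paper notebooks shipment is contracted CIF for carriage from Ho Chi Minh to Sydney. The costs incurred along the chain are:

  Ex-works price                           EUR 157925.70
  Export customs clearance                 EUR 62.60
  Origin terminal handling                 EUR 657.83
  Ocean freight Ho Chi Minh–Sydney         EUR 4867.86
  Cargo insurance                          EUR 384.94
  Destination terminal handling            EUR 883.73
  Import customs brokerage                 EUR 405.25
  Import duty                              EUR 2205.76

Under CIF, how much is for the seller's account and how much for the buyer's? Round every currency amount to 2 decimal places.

CIF: the seller pays costs through ocean freight and marine insurance to the destination port.
Seller's account: goods 157925.70 + export clearance 62.60 + origin terminal 657.83 + freight 4867.86 + insurance 384.94 = 163898.93
Buyer's account: destination terminal 883.73 + brokerage 405.25 + duty 2205.76 = 3494.74

Seller: EUR 163898.93; buyer: EUR 3494.74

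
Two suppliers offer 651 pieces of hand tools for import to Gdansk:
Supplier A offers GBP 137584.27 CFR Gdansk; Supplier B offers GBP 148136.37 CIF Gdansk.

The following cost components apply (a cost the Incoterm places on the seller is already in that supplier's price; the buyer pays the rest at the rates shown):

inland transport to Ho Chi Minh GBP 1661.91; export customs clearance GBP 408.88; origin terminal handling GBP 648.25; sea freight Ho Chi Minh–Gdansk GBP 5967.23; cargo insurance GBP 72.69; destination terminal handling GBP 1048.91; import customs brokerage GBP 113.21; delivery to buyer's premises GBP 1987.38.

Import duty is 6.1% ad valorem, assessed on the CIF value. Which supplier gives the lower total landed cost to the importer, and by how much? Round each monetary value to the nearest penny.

Supplier A (CFR):
CIF value = CFR price + insurance = 137584.27 + 72.69 = 137656.96
Import duty = 137656.96 × 6.1% = 8397.07
Buyer bears (A): 72.69 + 1048.91 + 113.21 + 1987.38 = 3222.19
Landed cost (A) = invoice 137584.27 + 3222.19 + duty 8397.07 = 149203.53
Supplier B (CIF):
The CIF price already equals the CIF value: 148136.37
Import duty = 148136.37 × 6.1% = 9036.32
Buyer bears (B): 1048.91 + 113.21 + 1987.38 = 3149.50
Landed cost (B) = invoice 148136.37 + 3149.50 + duty 9036.32 = 160322.19
Difference = |149203.53 − 160322.19| = 11118.66

Supplier A is cheaper by GBP 11118.66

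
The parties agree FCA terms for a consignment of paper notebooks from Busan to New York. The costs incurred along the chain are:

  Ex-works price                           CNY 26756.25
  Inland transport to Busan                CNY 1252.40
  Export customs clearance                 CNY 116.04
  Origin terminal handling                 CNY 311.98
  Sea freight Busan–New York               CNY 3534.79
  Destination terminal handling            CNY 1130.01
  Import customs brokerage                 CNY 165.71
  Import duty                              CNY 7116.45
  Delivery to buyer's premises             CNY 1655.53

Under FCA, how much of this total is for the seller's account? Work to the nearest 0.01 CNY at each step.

FCA: the seller delivers export-cleared goods to the carrier; the buyer bears costs from that point.
Seller's account: goods 26756.25 + inland to port 1252.40 + export clearance 116.04 = 28124.69
Buyer's account: origin terminal 311.98 + freight 3534.79 + destination terminal 1130.01 + brokerage 165.71 + duty 7116.45 + delivery 1655.53 = 13914.47

Seller's account: CNY 28124.69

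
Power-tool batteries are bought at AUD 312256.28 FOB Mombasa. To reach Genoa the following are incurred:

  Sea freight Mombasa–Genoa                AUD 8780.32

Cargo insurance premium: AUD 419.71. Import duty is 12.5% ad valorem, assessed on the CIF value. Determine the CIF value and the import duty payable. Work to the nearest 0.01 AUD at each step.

CIF value: AUD 321456.31; import duty: AUD 40182.04

CIF = FOB price + freight + insurance
CIF = 312256.28 + 8780.32 + 419.71 = 321456.31
Import duty = 321456.31 × 12.5% = 40182.04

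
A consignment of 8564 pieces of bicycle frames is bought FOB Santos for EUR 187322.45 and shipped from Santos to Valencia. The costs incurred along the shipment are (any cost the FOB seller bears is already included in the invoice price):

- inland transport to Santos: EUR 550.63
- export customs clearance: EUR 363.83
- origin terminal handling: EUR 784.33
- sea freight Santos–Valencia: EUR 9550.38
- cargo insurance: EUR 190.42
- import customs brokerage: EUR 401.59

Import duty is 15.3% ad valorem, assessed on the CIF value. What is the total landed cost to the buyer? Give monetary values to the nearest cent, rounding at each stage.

Total landed cost: EUR 227615.52

FOB: the seller bears costs until goods are on board at the origin port; the buyer bears freight, insurance and all costs thereafter.
Already in the invoice (seller's account under FOB): inland to port, export clearance, origin terminal — exclude.
CIF value = FOB price + freight + insurance = 187322.45 + 9550.38 + 190.42 = 197063.25
Import duty = 197063.25 × 15.3% = 30150.68
Buyer bears: freight 9550.38 + insurance 190.42 + brokerage 401.59 + duty 30150.68 = 40293.07
Landed cost = invoice 187322.45 + 40293.07 = 227615.52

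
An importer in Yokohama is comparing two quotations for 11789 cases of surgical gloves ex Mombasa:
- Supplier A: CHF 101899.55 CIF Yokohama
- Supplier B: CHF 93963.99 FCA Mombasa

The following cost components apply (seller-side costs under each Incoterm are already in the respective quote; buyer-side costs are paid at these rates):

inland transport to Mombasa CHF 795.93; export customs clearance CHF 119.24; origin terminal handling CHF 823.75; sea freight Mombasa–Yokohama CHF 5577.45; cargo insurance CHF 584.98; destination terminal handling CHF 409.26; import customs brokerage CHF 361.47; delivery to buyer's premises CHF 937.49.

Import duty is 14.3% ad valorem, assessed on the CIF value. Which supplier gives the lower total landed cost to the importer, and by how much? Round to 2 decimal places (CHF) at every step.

Supplier B is cheaper by CHF 1085.15

Supplier A (CIF):
The CIF price already equals the CIF value: 101899.55
Import duty = 101899.55 × 14.3% = 14571.64
Buyer bears (A): 409.26 + 361.47 + 937.49 = 1708.22
Landed cost (A) = invoice 101899.55 + 1708.22 + duty 14571.64 = 118179.41
Supplier B (FCA):
CIF value = FCA price + origin terminal + freight + insurance = 93963.99 + 823.75 + 5577.45 + 584.98 = 100950.17
Import duty = 100950.17 × 14.3% = 14435.87
Buyer bears (B): 823.75 + 5577.45 + 584.98 + 409.26 + 361.47 + 937.49 = 8694.40
Landed cost (B) = invoice 93963.99 + 8694.40 + duty 14435.87 = 117094.26
Difference = |118179.41 − 117094.26| = 1085.15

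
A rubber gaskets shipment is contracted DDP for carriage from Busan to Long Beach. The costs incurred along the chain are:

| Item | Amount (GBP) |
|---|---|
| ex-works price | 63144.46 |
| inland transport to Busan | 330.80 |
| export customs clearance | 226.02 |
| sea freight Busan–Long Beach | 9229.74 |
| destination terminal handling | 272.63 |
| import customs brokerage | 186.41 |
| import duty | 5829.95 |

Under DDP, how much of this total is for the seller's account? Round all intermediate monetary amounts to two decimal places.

Seller's account: GBP 79220.01

DDP: the seller bears all costs including import duty.
Seller's account: goods 63144.46 + inland to port 330.80 + export clearance 226.02 + freight 9229.74 + destination terminal 272.63 + brokerage 186.41 + duty 5829.95 = 79220.01
Buyer's account: 0.00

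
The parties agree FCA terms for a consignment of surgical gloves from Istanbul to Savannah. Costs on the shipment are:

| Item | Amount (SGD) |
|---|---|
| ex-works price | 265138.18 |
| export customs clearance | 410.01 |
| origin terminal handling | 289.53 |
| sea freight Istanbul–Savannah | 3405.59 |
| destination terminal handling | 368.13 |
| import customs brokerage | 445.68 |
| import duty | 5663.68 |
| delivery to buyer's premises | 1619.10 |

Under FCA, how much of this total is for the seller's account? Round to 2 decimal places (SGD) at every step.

FCA: the seller delivers export-cleared goods to the carrier; the buyer bears costs from that point.
Seller's account: goods 265138.18 + export clearance 410.01 = 265548.19
Buyer's account: origin terminal 289.53 + freight 3405.59 + destination terminal 368.13 + brokerage 445.68 + duty 5663.68 + delivery 1619.10 = 11791.71

Seller's account: SGD 265548.19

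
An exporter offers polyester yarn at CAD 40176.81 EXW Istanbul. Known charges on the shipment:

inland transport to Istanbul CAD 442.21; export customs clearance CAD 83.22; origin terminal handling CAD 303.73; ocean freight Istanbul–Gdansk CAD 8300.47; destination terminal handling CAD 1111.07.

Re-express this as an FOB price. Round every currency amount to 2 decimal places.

Not relevant to the conversion: destination terminal, freight — on the buyer under both terms; not part of either seller's price.
From EXW to FOB, the seller additionally bears: inland to port, export clearance, origin terminal.
FOB price = 40176.81 + 442.21 + 83.22 + 303.73 = 41005.97

FOB price: CAD 41005.97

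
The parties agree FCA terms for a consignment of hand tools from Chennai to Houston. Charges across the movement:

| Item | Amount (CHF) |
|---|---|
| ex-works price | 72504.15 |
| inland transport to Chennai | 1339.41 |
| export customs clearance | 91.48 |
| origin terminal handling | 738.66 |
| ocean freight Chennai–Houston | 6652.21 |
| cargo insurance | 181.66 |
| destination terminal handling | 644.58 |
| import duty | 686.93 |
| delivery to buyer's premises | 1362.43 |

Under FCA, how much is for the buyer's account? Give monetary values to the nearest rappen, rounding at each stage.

FCA: the seller delivers export-cleared goods to the carrier; the buyer bears costs from that point.
Seller's account: goods 72504.15 + inland to port 1339.41 + export clearance 91.48 = 73935.04
Buyer's account: origin terminal 738.66 + freight 6652.21 + insurance 181.66 + destination terminal 644.58 + duty 686.93 + delivery 1362.43 = 10266.47

Buyer's account: CHF 10266.47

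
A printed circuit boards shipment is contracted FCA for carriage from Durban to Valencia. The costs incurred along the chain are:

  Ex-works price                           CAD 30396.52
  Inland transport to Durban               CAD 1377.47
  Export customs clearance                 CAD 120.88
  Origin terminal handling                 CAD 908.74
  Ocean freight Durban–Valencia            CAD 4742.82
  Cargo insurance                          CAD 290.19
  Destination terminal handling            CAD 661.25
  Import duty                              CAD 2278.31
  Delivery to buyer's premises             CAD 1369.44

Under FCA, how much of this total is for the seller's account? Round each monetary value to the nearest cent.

Seller's account: CAD 31894.87

FCA: the seller delivers export-cleared goods to the carrier; the buyer bears costs from that point.
Seller's account: goods 30396.52 + inland to port 1377.47 + export clearance 120.88 = 31894.87
Buyer's account: origin terminal 908.74 + freight 4742.82 + insurance 290.19 + destination terminal 661.25 + duty 2278.31 + delivery 1369.44 = 10250.75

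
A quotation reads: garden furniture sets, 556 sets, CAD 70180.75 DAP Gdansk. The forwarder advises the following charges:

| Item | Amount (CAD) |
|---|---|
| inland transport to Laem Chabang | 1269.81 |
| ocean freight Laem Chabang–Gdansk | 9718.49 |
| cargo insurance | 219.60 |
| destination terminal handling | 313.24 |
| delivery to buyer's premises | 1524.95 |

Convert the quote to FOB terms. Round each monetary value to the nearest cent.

FOB price: CAD 58404.47

Not relevant to the conversion: inland to port — on the seller under both DAP and FOB; already in the DAP price and stays in the FOB price.
From DAP to FOB, the seller no longer bears: freight, insurance, destination terminal, delivery.
FOB price = 70180.75 − 9718.49 − 219.60 − 313.24 − 1524.95 = 58404.47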